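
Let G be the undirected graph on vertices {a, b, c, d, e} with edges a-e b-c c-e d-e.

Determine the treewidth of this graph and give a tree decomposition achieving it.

Treewidth 1.
Bags: B1 = {d, e}  B2 = {c, e}  B3 = {a, e}  B4 = {b, c}
Tree: B1–B2, B1–B3, B2–B4

The largest bag has 2 vertices, giving width 1; this decomposition certifies tw(G) ≤ 1. Any graph with an edge has treewidth ≥ 1, and G has the edge e–d. Hence tw(G) = 1 exactly.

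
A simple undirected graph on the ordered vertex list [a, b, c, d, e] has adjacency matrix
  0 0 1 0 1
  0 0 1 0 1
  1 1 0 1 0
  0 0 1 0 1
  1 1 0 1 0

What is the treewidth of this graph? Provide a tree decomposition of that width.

Treewidth 2.
Bags: B1 = {b, c, e}  B2 = {c, d, e}  B3 = {a, c, e}
Tree: B1–B2, B2–B3

Each bag holds 3 vertices, so the decomposition has width 2, which upper-bounds the treewidth. Since b–c–d–e–b is a cycle in G, G is not acyclic. Forests are exactly the graphs of treewidth ≤ 1, so tw(G) ≥ 2. The upper and lower bounds meet at 2, so that is the treewidth.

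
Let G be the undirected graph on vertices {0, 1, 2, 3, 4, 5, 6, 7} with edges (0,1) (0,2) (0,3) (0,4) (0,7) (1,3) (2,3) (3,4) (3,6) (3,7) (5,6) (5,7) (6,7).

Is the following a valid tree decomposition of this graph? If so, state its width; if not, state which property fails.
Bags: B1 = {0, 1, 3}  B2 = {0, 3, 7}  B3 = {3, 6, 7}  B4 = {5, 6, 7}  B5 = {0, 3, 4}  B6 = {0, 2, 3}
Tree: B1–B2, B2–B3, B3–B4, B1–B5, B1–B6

Vertex coverage: the bags together contain {0, 1, 2, 3, 4, 5, 6, 7}, the full vertex set. Edge coverage: each edge of G has both endpoints in at least one bag. Running intersection: for every vertex, the bags containing it form a connected subtree. All three properties hold, so this is a valid tree decomposition of width max|bag| − 1 = 2, and hence tw(G) ≤ 2.

Yes; width 2.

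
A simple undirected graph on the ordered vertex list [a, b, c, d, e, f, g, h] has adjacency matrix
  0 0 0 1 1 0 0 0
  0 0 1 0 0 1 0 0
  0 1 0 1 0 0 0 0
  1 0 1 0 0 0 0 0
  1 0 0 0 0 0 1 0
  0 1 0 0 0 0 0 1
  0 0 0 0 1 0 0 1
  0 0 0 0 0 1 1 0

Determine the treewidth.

2

A width-2 tree decomposition is:
Bags: B1 = {b, f, h}  B2 = {b, g, h}  B3 = {b, e, g}  B4 = {a, b, e}  B5 = {a, b, d}  B6 = {b, c, d}
Tree: B1–B2, B2–B3, B3–B4, B4–B5, B5–B6
The largest bag has 3 vertices, giving width 2; this decomposition certifies tw(G) ≤ 2. The edges b–f–h–g–e–a–d–c–b form a cycle, so G is not a tree and its treewidth is at least 2. The upper and lower bounds meet at 2, so that is the treewidth.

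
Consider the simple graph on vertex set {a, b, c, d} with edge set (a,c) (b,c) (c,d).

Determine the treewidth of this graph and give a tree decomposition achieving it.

The largest bag has 2 vertices, giving width 1; this decomposition certifies tw(G) ≤ 1. G has an edge, so its treewidth is at least 1. Hence tw(G) = 1 exactly.

Treewidth 1.
One such decomposition:
Bags: B1 = {c, d}  B2 = {a, c}  B3 = {b, c}
Tree: B1–B2, B1–B3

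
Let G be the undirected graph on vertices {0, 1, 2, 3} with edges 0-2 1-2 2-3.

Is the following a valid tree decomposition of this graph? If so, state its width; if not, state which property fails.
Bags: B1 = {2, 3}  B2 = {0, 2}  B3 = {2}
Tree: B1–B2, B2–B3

No — vertex 1 appears in no bag.

A tree decomposition must satisfy three properties: every vertex lies in some bag; for every edge, both endpoints lie together in some bag; and for every vertex, the bags containing it form a connected subtree. Here vertex 1 appears in no bag, so the decomposition is invalid.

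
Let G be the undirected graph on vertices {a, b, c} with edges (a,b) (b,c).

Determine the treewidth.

A width-1 tree decomposition is:
Bags: B1 = {a, b}  B2 = {b, c}
Tree: B1–B2
Every bag has size at most 2, so the width is 2 − 1 = 1 and tw(G) ≤ 1. Since G has at least one edge (e.g. a–b), it is not an edgeless graph, so tw(G) ≥ 1. Therefore the treewidth is 1.

1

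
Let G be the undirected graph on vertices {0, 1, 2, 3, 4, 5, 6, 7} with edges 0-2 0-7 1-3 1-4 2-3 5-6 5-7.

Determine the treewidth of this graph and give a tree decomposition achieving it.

Treewidth 1.
One optimal decomposition is:
Bags: B1 = {1, 4}  B2 = {1, 3}  B3 = {2, 3}  B4 = {0, 2}  B5 = {0, 7}  B6 = {5, 7}  B7 = {5, 6}
Tree: B1–B2, B2–B3, B3–B4, B4–B5, B5–B6, B6–B7

The largest bag has 2 vertices, giving width 1; this decomposition certifies tw(G) ≤ 1. Any graph with an edge has treewidth ≥ 1, and G has the edge 4–1. Hence tw(G) = 1 exactly.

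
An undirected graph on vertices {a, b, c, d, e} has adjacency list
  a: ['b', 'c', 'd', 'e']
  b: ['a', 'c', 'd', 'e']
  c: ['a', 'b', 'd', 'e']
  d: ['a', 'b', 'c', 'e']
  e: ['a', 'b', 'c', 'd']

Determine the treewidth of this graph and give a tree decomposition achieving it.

With just one bag of size 5, the width is 5 − 1 = 4, so tw(G) ≤ 4. For the lower bound, the 5 vertices {a, b, c, d, e} are pairwise adjacent, and any tree decomposition puts a clique entirely inside one bag — forcing width ≥ 4. Therefore the treewidth is 4.

Treewidth 4.
Bags: B1 = {a, b, c, d, e}
Tree: (single bag)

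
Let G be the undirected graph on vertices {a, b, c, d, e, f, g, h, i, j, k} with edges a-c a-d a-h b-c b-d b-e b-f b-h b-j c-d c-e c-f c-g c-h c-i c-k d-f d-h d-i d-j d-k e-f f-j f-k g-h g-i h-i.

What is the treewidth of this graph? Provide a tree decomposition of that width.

Treewidth 3.
Bags: B1 = {b, c, d, f}  B2 = {b, c, d, h}  B3 = {b, d, f, j}  B4 = {c, d, h, i}  B5 = {b, c, e, f}  B6 = {c, d, f, k}  B7 = {c, g, h, i}  B8 = {a, c, d, h}
Tree: B1–B2, B1–B3, B2–B4, B1–B5, B1–B6, B4–B7, B2–B8

The largest bag has 4 vertices, giving width 3; this decomposition certifies tw(G) ≤ 3. On the other hand G contains the 4-clique {b, d, f, j}. A clique must lie in a single bag of any decomposition, so no decomposition can have width below 3. Therefore the treewidth is 3.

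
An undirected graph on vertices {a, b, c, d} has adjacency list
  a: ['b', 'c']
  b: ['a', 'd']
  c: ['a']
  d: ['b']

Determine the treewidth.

1

A width-1 tree decomposition is:
Bags: B1 = {a, c}  B2 = {a, b}  B3 = {b, d}
Tree: B1–B2, B2–B3
Each bag holds 2 vertices, so the decomposition has width 1, which upper-bounds the treewidth. Since G has at least one edge (e.g. c–a), it is not an edgeless graph, so tw(G) ≥ 1. The upper and lower bounds meet at 1, so that is the treewidth.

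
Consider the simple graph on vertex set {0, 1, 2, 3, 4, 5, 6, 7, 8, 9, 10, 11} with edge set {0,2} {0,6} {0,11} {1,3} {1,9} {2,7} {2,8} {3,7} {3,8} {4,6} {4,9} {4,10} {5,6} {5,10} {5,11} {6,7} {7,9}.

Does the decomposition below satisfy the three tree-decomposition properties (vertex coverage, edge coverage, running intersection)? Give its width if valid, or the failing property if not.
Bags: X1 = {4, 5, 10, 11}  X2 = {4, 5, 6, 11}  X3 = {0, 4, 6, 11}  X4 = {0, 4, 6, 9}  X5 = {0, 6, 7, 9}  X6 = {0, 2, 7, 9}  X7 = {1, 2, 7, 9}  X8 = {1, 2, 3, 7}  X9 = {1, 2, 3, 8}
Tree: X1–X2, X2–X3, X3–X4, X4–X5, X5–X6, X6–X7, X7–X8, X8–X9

Checking the three conditions: (i) the bags cover all of {0, 1, 2, 3, 4, 5, 6, 7, 8, 9, 10, 11}; (ii) for each edge, some bag contains both endpoints; (iii) the bags containing any fixed vertex form a subtree. All hold, so the decomposition is valid with width 4 − 1 = 3.

Yes; width 3.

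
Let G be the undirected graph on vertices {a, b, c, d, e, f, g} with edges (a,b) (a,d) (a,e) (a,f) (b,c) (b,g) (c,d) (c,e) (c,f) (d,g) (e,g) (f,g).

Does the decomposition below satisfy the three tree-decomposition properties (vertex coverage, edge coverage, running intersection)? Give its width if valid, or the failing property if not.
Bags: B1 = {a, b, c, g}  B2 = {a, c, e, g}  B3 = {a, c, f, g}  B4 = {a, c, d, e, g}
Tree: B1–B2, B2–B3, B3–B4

A tree decomposition must satisfy three properties: every vertex lies in some bag; for every edge, both endpoints lie together in some bag; and for every vertex, the bags containing it form a connected subtree. Here bags containing vertex e are not connected in the tree, so the decomposition is invalid.

No — bags containing vertex e are not connected in the tree.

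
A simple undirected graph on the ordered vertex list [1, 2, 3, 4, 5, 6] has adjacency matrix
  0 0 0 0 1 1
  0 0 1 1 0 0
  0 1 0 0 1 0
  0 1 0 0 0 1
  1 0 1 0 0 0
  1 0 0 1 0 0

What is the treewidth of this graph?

A width-2 tree decomposition is:
Bags: B1 = {2, 3, 5}  B2 = {1, 2, 5}  B3 = {1, 2, 6}  B4 = {2, 4, 6}
Tree: B1–B2, B2–B3, B3–B4
Each bag holds 3 vertices, so the decomposition has width 2, which upper-bounds the treewidth. Since 2–3–5–1–6–4–2 is a cycle in G, G is not acyclic. Forests are exactly the graphs of treewidth ≤ 1, so tw(G) ≥ 2. Hence tw(G) = 2 exactly.

2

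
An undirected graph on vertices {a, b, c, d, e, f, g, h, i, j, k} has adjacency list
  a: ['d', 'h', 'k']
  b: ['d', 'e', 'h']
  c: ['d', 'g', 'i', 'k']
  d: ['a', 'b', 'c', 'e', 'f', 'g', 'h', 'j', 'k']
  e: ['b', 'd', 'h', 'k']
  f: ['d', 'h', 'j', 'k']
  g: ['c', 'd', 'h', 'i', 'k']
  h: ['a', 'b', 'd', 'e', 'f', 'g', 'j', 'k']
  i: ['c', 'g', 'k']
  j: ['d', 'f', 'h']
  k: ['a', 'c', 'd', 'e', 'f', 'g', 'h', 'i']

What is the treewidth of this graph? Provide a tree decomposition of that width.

Treewidth 3.
One optimal decomposition is:
Bags: B1 = {d, e, h, k}  B2 = {d, g, h, k}  B3 = {d, f, h, k}  B4 = {c, d, g, k}  B5 = {a, d, h, k}  B6 = {c, g, i, k}  B7 = {d, f, h, j}  B8 = {b, d, e, h}
Tree: B1–B2, B1–B3, B2–B4, B1–B5, B4–B6, B3–B7, B1–B8

The largest bag has 4 vertices, giving width 3; this decomposition certifies tw(G) ≤ 3. For the lower bound, the 4 vertices {d, f, h, j} are pairwise adjacent, and any tree decomposition puts a clique entirely inside one bag — forcing width ≥ 3. Combining the bounds, tw(G) = 3.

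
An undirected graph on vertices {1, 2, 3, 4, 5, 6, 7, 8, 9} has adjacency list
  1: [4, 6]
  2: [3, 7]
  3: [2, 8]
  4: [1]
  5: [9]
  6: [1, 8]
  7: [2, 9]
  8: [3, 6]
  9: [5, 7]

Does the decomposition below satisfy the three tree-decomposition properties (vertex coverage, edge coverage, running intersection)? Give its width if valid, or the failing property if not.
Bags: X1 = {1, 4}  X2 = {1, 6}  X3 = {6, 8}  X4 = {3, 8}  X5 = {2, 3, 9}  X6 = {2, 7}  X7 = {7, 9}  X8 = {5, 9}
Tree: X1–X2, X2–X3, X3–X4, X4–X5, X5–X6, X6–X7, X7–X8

No — bags containing vertex 9 are not connected in the tree.

A tree decomposition must satisfy three properties: every vertex lies in some bag; for every edge, both endpoints lie together in some bag; and for every vertex, the bags containing it form a connected subtree. Here bags containing vertex 9 are not connected in the tree, so the decomposition is invalid.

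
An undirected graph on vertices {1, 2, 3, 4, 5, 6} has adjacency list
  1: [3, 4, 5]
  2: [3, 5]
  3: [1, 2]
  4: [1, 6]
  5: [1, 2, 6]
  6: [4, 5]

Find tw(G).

A width-2 tree decomposition is:
Bags: B1 = {2, 3, 5}  B2 = {1, 3, 5}  B3 = {1, 5, 6}  B4 = {1, 4, 6}
Tree: B1–B2, B2–B3, B3–B4
Each bag holds 3 vertices, so the decomposition has width 2, which upper-bounds the treewidth. The edges 2–3–1–5–2 form a cycle, so G is not a tree and its treewidth is at least 2. The upper and lower bounds meet at 2, so that is the treewidth.

2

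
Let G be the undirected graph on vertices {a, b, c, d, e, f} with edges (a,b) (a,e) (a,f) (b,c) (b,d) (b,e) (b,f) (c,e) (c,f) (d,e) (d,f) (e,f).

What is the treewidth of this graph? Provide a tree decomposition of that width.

The largest bag has 4 vertices, giving width 3; this decomposition certifies tw(G) ≤ 3. For the lower bound, the 4 vertices {b, d, e, f} are pairwise adjacent, and any tree decomposition puts a clique entirely inside one bag — forcing width ≥ 3. Hence tw(G) = 3 exactly.

Treewidth 3.
One such decomposition:
Bags: B1 = {b, c, e, f}  B2 = {b, d, e, f}  B3 = {a, b, e, f}
Tree: B1–B2, B2–B3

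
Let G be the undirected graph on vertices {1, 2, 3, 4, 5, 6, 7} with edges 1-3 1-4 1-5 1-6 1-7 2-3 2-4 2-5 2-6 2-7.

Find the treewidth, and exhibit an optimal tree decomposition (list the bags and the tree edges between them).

Each bag holds 3 vertices, so the decomposition has width 2, which upper-bounds the treewidth. The edges 1–3–2–5–1 form a cycle, so G is not a tree and its treewidth is at least 2. Therefore the treewidth is 2.

Treewidth 2.
One optimal decomposition is:
Bags: B1 = {1, 2, 3}  B2 = {1, 2, 5}  B3 = {1, 2, 4}  B4 = {1, 2, 6}  B5 = {1, 2, 7}
Tree: B1–B2, B2–B3, B3–B4, B4–B5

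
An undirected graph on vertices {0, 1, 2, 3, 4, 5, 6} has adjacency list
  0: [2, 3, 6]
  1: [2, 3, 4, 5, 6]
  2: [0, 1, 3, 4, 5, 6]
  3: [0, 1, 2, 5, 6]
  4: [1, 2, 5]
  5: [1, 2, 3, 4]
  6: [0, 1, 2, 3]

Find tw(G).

3

A width-3 tree decomposition is:
Bags: B1 = {1, 2, 3, 5}  B2 = {1, 2, 3, 6}  B3 = {1, 2, 4, 5}  B4 = {0, 2, 3, 6}
Tree: B1–B2, B1–B3, B2–B4
Every bag has size at most 4, so the width is 4 − 1 = 3 and tw(G) ≤ 3. For the lower bound, the 4 vertices {0, 2, 3, 6} are pairwise adjacent, and any tree decomposition puts a clique entirely inside one bag — forcing width ≥ 3. Combining the bounds, tw(G) = 3.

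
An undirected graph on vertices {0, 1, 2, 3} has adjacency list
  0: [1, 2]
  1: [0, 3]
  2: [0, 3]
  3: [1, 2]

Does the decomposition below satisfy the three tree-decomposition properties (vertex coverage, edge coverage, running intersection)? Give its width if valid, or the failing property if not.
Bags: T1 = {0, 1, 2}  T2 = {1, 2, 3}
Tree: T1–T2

Yes; width 2.

Checking the three conditions: (i) the bags cover all of {0, 1, 2, 3}; (ii) for each edge, some bag contains both endpoints; (iii) the bags containing any fixed vertex form a subtree. All hold, so the decomposition is valid with width 3 − 1 = 2.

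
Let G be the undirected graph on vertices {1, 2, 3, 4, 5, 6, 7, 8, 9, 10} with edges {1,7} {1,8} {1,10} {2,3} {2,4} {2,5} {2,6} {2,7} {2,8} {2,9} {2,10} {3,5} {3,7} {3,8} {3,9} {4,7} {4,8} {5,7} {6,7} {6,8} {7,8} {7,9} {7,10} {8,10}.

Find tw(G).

3

A width-3 tree decomposition is:
Bags: B1 = {2, 7, 8, 10}  B2 = {2, 6, 7, 8}  B3 = {2, 3, 7, 8}  B4 = {1, 7, 8, 10}  B5 = {2, 3, 5, 7}  B6 = {2, 4, 7, 8}  B7 = {2, 3, 7, 9}
Tree: B1–B2, B2–B3, B1–B4, B3–B5, B1–B6, B5–B7
The largest bag has 4 vertices, giving width 3; this decomposition certifies tw(G) ≤ 3. For the lower bound, the 4 vertices {1, 7, 8, 10} are pairwise adjacent, and any tree decomposition puts a clique entirely inside one bag — forcing width ≥ 3. Combining the bounds, tw(G) = 3.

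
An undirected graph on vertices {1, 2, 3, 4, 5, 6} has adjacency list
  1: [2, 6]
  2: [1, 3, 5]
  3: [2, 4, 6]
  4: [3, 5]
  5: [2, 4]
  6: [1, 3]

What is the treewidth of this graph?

2

A width-2 tree decomposition is:
Bags: B1 = {1, 3, 6}  B2 = {1, 2, 3}  B3 = {2, 3, 4}  B4 = {2, 4, 5}
Tree: B1–B2, B2–B3, B3–B4
Every bag has size at most 3, so the width is 3 − 1 = 2 and tw(G) ≤ 2. Since 6–1–2–3–6 is a cycle in G, G is not acyclic. Forests are exactly the graphs of treewidth ≤ 1, so tw(G) ≥ 2. Therefore the treewidth is 2.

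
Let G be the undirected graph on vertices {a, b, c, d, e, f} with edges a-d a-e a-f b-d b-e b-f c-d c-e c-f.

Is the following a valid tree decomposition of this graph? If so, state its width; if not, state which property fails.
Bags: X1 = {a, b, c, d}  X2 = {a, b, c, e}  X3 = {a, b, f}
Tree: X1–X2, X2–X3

No — edge (c,f) lies in no bag.

A tree decomposition must satisfy three properties: every vertex lies in some bag; for every edge, both endpoints lie together in some bag; and for every vertex, the bags containing it form a connected subtree. Here edge (c,f) lies in no bag, so the decomposition is invalid.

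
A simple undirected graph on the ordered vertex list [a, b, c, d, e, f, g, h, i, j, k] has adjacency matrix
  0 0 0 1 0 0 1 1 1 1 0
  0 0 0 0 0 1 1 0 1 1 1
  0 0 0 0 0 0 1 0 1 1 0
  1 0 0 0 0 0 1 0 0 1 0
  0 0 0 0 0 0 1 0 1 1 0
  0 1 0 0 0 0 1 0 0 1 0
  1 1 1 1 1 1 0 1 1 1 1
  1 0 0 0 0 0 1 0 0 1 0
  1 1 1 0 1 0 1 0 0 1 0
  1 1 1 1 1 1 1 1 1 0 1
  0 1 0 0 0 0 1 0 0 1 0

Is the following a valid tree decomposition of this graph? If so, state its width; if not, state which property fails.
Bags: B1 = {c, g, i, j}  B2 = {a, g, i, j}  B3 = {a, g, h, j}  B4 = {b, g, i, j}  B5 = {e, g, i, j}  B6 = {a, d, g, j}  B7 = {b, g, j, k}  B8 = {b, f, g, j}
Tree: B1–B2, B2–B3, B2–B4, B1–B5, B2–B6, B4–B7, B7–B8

Yes; width 3.

Checking the three conditions: (i) the bags cover all of {a, b, c, d, e, f, g, h, i, j, k}; (ii) for each edge, some bag contains both endpoints; (iii) the bags containing any fixed vertex form a subtree. All hold, so the decomposition is valid with width 4 − 1 = 3.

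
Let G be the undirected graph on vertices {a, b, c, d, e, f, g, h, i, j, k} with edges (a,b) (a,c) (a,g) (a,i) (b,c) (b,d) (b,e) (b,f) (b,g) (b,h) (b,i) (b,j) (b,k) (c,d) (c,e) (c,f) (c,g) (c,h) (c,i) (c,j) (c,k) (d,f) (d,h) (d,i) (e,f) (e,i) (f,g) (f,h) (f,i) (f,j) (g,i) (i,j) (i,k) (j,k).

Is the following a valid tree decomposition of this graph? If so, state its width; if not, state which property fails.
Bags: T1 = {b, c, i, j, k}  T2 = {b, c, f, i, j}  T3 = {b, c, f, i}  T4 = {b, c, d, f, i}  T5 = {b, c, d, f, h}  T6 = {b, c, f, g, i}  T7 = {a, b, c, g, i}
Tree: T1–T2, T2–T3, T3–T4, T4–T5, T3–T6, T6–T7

No — vertex e appears in no bag.

A tree decomposition must satisfy three properties: every vertex lies in some bag; for every edge, both endpoints lie together in some bag; and for every vertex, the bags containing it form a connected subtree. Here vertex e appears in no bag, so the decomposition is invalid.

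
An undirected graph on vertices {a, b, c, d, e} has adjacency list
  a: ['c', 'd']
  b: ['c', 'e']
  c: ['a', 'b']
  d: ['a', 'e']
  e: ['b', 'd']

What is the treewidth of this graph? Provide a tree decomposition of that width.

Every bag has size at most 3, so the width is 3 − 1 = 2 and tw(G) ≤ 2. Since b–c–a–d–e–b is a cycle in G, G is not acyclic. Forests are exactly the graphs of treewidth ≤ 1, so tw(G) ≥ 2. Hence tw(G) = 2 exactly.

Treewidth 2.
One such decomposition:
Bags: B1 = {a, b, c}  B2 = {a, b, d}  B3 = {b, d, e}
Tree: B1–B2, B2–B3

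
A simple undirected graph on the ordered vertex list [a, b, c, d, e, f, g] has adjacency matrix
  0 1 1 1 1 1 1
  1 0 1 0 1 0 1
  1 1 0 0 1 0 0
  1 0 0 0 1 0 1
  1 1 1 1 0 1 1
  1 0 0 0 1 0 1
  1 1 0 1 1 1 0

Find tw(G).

A width-3 tree decomposition is:
Bags: B1 = {a, b, c, e}  B2 = {a, b, e, g}  B3 = {a, e, f, g}  B4 = {a, d, e, g}
Tree: B1–B2, B2–B3, B2–B4
The largest bag has 4 vertices, giving width 3; this decomposition certifies tw(G) ≤ 3. On the other hand G contains the 4-clique {a, d, e, g}. A clique must lie in a single bag of any decomposition, so no decomposition can have width below 3. Hence tw(G) = 3 exactly.

3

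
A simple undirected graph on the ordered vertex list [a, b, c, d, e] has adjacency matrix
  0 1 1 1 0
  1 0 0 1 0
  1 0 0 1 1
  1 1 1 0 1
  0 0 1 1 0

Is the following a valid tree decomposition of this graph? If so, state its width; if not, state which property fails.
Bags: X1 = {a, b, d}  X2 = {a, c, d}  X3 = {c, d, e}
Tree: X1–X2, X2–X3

Vertex coverage: the bags together contain {a, b, c, d, e}, the full vertex set. Edge coverage: each edge of G has both endpoints in at least one bag. Running intersection: for every vertex, the bags containing it form a connected subtree. All three properties hold, so this is a valid tree decomposition of width max|bag| − 1 = 2, and hence tw(G) ≤ 2.

Yes; width 2.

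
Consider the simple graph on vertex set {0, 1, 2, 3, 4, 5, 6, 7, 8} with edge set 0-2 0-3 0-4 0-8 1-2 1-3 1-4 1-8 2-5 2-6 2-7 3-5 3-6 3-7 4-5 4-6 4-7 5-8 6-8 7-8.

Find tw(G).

A width-4 tree decomposition is:
Bags: B1 = {0, 2, 3, 4, 8}  B2 = {2, 3, 4, 7, 8}  B3 = {2, 3, 4, 6, 8}  B4 = {1, 2, 3, 4, 8}  B5 = {2, 3, 4, 5, 8}
Tree: B1–B2, B2–B3, B3–B4, B4–B5
Each bag holds 5 vertices, so the decomposition has width 4, which upper-bounds the treewidth. For the lower bound: the 5 vertex sets {0,4}, {2,7}, {3,6}, {8}, {1} are disjoint, each induces a connected subgraph, and every pair is joined by at least one edge of G. Contracting each set to a single vertex therefore yields K_{5} as a minor, and since treewidth is minor-monotone, tw(G) ≥ tw(K_{5}) = 4. Therefore the treewidth is 4.

4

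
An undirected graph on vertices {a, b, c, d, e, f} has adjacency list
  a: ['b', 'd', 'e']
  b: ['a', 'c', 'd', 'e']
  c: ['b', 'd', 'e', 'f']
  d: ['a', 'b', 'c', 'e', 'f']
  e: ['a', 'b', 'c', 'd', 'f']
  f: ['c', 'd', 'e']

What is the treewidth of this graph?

3

A width-3 tree decomposition is:
Bags: B1 = {a, b, d, e}  B2 = {b, c, d, e}  B3 = {c, d, e, f}
Tree: B1–B2, B2–B3
Every bag has size at most 4, so the width is 4 − 1 = 3 and tw(G) ≤ 3. For the lower bound, the 4 vertices {c, d, e, f} are pairwise adjacent, and any tree decomposition puts a clique entirely inside one bag — forcing width ≥ 3. The upper and lower bounds meet at 3, so that is the treewidth.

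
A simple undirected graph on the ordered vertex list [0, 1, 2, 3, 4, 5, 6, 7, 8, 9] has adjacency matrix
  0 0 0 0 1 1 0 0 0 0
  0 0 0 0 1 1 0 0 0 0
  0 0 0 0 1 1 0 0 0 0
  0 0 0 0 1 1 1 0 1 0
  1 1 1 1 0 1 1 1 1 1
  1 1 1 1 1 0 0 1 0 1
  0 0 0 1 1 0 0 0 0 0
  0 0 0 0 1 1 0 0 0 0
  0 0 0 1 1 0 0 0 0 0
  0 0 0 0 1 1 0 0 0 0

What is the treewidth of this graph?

2

A width-2 tree decomposition is:
Bags: B1 = {4, 5, 9}  B2 = {3, 4, 5}  B3 = {2, 4, 5}  B4 = {0, 4, 5}  B5 = {1, 4, 5}  B6 = {3, 4, 6}  B7 = {3, 4, 8}  B8 = {4, 5, 7}
Tree: B1–B2, B2–B3, B3–B4, B4–B5, B2–B6, B2–B7, B3–B8
Every bag has size at most 3, so the width is 3 − 1 = 2 and tw(G) ≤ 2. On the other hand G contains the 3-clique {3, 4, 8}. A clique must lie in a single bag of any decomposition, so no decomposition can have width below 2. Therefore the treewidth is 2.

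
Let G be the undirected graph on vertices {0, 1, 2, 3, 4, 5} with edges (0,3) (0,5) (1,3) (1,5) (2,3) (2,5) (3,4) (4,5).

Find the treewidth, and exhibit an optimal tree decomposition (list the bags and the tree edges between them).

Treewidth 2.
One such decomposition:
Bags: B1 = {3, 4, 5}  B2 = {1, 3, 5}  B3 = {2, 3, 5}  B4 = {0, 3, 5}
Tree: B1–B2, B2–B3, B3–B4

The largest bag has 3 vertices, giving width 2; this decomposition certifies tw(G) ≤ 2. The edges 5–4–3–1–5 form a cycle, so G is not a tree and its treewidth is at least 2. Combining the bounds, tw(G) = 2.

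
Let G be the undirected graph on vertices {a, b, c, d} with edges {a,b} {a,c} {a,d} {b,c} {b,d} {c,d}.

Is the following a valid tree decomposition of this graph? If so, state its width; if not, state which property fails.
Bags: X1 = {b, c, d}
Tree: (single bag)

A tree decomposition must satisfy three properties: every vertex lies in some bag; for every edge, both endpoints lie together in some bag; and for every vertex, the bags containing it form a connected subtree. Here vertex a appears in no bag, so the decomposition is invalid.

No — vertex a appears in no bag.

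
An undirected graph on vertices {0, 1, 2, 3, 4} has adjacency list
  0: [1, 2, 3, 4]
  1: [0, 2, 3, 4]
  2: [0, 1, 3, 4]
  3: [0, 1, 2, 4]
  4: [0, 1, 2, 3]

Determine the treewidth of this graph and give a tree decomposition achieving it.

Treewidth 4.
Bags: B1 = {0, 1, 2, 3, 4}
Tree: (single bag)

With just one bag of size 5, the width is 5 − 1 = 4, so tw(G) ≤ 4. Conversely, {0, 1, 2, 3, 4} is a clique of size 5, and the vertices of any clique must share a bag in every tree decomposition; so some bag has ≥ 5 vertices and tw(G) ≥ 4. Combining the bounds, tw(G) = 4.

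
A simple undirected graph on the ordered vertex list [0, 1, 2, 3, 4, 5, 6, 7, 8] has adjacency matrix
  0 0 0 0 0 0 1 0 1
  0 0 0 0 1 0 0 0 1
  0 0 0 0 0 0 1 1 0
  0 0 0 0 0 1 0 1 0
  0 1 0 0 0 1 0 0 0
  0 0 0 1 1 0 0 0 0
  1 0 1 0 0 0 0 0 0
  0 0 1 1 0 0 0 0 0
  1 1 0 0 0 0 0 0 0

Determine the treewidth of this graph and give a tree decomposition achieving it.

Treewidth 2.
One optimal decomposition is:
Bags: B1 = {0, 6, 8}  B2 = {2, 6, 8}  B3 = {2, 7, 8}  B4 = {3, 7, 8}  B5 = {3, 5, 8}  B6 = {4, 5, 8}  B7 = {1, 4, 8}
Tree: B1–B2, B2–B3, B3–B4, B4–B5, B5–B6, B6–B7

Every bag has size at most 3, so the width is 3 − 1 = 2 and tw(G) ≤ 2. The edges 8–0–6–2–7–3–5–4–1–8 form a cycle, so G is not a tree and its treewidth is at least 2. Combining the bounds, tw(G) = 2.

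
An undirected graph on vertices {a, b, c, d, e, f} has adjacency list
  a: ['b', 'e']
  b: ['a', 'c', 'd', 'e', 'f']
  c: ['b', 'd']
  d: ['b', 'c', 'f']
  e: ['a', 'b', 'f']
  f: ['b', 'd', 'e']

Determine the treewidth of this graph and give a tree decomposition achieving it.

Treewidth 2.
Bags: B1 = {b, e, f}  B2 = {a, b, e}  B3 = {b, d, f}  B4 = {b, c, d}
Tree: B1–B2, B1–B3, B3–B4

Each bag holds 3 vertices, so the decomposition has width 2, which upper-bounds the treewidth. Conversely, {b, c, d} is a clique of size 3, and the vertices of any clique must share a bag in every tree decomposition; so some bag has ≥ 3 vertices and tw(G) ≥ 2. Combining the bounds, tw(G) = 2.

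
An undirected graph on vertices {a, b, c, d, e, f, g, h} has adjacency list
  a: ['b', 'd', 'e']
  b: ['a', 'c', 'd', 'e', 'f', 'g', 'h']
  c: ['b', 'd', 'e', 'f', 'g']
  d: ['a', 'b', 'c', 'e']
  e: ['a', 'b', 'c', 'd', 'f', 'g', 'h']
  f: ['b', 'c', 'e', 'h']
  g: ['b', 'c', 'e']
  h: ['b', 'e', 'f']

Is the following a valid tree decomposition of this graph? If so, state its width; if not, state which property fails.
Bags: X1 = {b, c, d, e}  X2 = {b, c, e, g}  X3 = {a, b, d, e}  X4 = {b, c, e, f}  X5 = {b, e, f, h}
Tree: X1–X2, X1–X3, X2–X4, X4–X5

Yes; width 3.

Checking the three conditions: (i) the bags cover all of {a, b, c, d, e, f, g, h}; (ii) for each edge, some bag contains both endpoints; (iii) the bags containing any fixed vertex form a subtree. All hold, so the decomposition is valid with width 4 − 1 = 3.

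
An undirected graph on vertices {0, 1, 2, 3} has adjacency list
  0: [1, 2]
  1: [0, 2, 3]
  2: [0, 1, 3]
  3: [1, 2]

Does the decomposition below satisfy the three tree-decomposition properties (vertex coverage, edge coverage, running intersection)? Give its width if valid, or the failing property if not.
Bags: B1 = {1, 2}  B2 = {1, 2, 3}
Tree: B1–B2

No — vertex 0 appears in no bag.

A tree decomposition must satisfy three properties: every vertex lies in some bag; for every edge, both endpoints lie together in some bag; and for every vertex, the bags containing it form a connected subtree. Here vertex 0 appears in no bag, so the decomposition is invalid.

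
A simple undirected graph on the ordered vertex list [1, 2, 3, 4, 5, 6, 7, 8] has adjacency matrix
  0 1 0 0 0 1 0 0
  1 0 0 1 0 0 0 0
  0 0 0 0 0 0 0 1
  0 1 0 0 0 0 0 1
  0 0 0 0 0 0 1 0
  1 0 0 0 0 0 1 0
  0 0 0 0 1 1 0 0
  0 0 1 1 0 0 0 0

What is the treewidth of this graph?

1

A width-1 tree decomposition is:
Bags: B1 = {3, 8}  B2 = {4, 8}  B3 = {2, 4}  B4 = {1, 2}  B5 = {1, 6}  B6 = {6, 7}  B7 = {5, 7}
Tree: B1–B2, B2–B3, B3–B4, B4–B5, B5–B6, B6–B7
Each bag holds 2 vertices, so the decomposition has width 1, which upper-bounds the treewidth. Any graph with an edge has treewidth ≥ 1, and G has the edge 3–8. The upper and lower bounds meet at 1, so that is the treewidth.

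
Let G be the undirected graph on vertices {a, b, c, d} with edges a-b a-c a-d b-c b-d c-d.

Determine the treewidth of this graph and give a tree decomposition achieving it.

Treewidth 3.
One such decomposition:
Bags: B1 = {a, b, c, d}
Tree: (single bag)

With just one bag of size 4, the width is 4 − 1 = 3, so tw(G) ≤ 3. On the other hand G contains the 4-clique {a, b, c, d}. A clique must lie in a single bag of any decomposition, so no decomposition can have width below 3. Therefore the treewidth is 3.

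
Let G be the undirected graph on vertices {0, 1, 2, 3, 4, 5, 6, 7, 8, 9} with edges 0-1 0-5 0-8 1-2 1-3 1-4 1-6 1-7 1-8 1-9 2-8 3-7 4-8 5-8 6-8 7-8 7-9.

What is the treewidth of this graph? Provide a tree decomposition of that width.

Every bag has size at most 3, so the width is 3 − 1 = 2 and tw(G) ≤ 2. On the other hand G contains the 3-clique {0, 1, 8}. A clique must lie in a single bag of any decomposition, so no decomposition can have width below 2. Combining the bounds, tw(G) = 2.

Treewidth 2.
One optimal decomposition is:
Bags: B1 = {1, 7, 8}  B2 = {0, 1, 8}  B3 = {0, 5, 8}  B4 = {1, 2, 8}  B5 = {1, 4, 8}  B6 = {1, 6, 8}  B7 = {1, 3, 7}  B8 = {1, 7, 9}
Tree: B1–B2, B2–B3, B1–B4, B2–B5, B5–B6, B1–B7, B7–B8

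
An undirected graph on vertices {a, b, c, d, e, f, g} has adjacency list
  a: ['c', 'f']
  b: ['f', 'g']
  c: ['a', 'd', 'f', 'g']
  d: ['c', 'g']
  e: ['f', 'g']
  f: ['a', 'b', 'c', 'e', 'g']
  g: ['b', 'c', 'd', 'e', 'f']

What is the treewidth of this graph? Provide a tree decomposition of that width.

Every bag has size at most 3, so the width is 3 − 1 = 2 and tw(G) ≤ 2. For the lower bound, the 3 vertices {c, d, g} are pairwise adjacent, and any tree decomposition puts a clique entirely inside one bag — forcing width ≥ 2. Hence tw(G) = 2 exactly.

Treewidth 2.
Bags: B1 = {c, d, g}  B2 = {c, f, g}  B3 = {e, f, g}  B4 = {a, c, f}  B5 = {b, f, g}
Tree: B1–B2, B2–B3, B2–B4, B3–B5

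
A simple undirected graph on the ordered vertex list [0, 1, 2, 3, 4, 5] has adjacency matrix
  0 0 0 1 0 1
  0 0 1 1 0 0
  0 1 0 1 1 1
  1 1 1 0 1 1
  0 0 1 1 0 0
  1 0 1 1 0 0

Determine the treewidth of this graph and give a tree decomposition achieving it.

Treewidth 2.
One such decomposition:
Bags: B1 = {1, 2, 3}  B2 = {2, 3, 5}  B3 = {2, 3, 4}  B4 = {0, 3, 5}
Tree: B1–B2, B1–B3, B2–B4

Every bag has size at most 3, so the width is 3 − 1 = 2 and tw(G) ≤ 2. For the lower bound, the 3 vertices {0, 3, 5} are pairwise adjacent, and any tree decomposition puts a clique entirely inside one bag — forcing width ≥ 2. Combining the bounds, tw(G) = 2.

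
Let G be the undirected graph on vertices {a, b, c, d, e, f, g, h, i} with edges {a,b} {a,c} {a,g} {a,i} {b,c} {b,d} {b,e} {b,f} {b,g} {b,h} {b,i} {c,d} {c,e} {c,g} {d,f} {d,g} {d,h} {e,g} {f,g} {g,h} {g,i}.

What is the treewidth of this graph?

A width-3 tree decomposition is:
Bags: B1 = {a, b, c, g}  B2 = {b, c, e, g}  B3 = {b, c, d, g}  B4 = {b, d, f, g}  B5 = {a, b, g, i}  B6 = {b, d, g, h}
Tree: B1–B2, B2–B3, B3–B4, B1–B5, B3–B6
The largest bag has 4 vertices, giving width 3; this decomposition certifies tw(G) ≤ 3. Conversely, {b, d, g, h} is a clique of size 4, and the vertices of any clique must share a bag in every tree decomposition; so some bag has ≥ 4 vertices and tw(G) ≥ 3. The upper and lower bounds meet at 3, so that is the treewidth.

3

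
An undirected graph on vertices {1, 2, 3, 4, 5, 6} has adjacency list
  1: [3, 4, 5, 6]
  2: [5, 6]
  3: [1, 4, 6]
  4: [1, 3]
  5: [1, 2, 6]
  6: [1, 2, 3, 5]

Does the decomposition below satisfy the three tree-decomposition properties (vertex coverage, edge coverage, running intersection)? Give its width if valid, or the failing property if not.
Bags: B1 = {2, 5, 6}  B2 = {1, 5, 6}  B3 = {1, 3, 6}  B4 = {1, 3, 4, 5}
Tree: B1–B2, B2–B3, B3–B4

A tree decomposition must satisfy three properties: every vertex lies in some bag; for every edge, both endpoints lie together in some bag; and for every vertex, the bags containing it form a connected subtree. Here bags containing vertex 5 are not connected in the tree, so the decomposition is invalid.

No — bags containing vertex 5 are not connected in the tree.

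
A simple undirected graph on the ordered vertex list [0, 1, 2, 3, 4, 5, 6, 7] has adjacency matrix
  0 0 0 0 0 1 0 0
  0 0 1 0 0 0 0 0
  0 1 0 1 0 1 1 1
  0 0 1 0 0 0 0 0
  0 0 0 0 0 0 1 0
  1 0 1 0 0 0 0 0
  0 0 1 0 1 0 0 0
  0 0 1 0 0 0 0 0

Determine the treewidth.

1

A width-1 tree decomposition is:
Bags: B1 = {2, 7}  B2 = {2, 5}  B3 = {1, 2}  B4 = {2, 3}  B5 = {0, 5}  B6 = {2, 6}  B7 = {4, 6}
Tree: B1–B2, B1–B3, B3–B4, B2–B5, B1–B6, B6–B7
Every bag has size at most 2, so the width is 2 − 1 = 1 and tw(G) ≤ 1. Since G has at least one edge (e.g. 7–2), it is not an edgeless graph, so tw(G) ≥ 1. Hence tw(G) = 1 exactly.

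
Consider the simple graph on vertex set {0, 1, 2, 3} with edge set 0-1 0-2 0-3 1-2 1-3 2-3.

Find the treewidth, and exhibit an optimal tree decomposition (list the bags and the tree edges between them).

Treewidth 3.
One such decomposition:
Bags: B1 = {0, 1, 2, 3}
Tree: (single bag)

A single bag containing all 4 vertices is trivially a valid decomposition of width 3. On the other hand G contains the 4-clique {0, 1, 2, 3}. A clique must lie in a single bag of any decomposition, so no decomposition can have width below 3. Hence tw(G) = 3 exactly.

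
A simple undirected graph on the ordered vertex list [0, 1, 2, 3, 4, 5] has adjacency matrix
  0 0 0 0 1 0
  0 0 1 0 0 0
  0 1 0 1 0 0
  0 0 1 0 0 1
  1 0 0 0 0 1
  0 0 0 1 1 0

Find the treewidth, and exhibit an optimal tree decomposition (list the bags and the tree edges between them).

Treewidth 1.
Bags: B1 = {1, 2}  B2 = {2, 3}  B3 = {3, 5}  B4 = {4, 5}  B5 = {0, 4}
Tree: B1–B2, B2–B3, B3–B4, B4–B5

Every bag has size at most 2, so the width is 2 − 1 = 1 and tw(G) ≤ 1. Since G has at least one edge (e.g. 1–2), it is not an edgeless graph, so tw(G) ≥ 1. Hence tw(G) = 1 exactly.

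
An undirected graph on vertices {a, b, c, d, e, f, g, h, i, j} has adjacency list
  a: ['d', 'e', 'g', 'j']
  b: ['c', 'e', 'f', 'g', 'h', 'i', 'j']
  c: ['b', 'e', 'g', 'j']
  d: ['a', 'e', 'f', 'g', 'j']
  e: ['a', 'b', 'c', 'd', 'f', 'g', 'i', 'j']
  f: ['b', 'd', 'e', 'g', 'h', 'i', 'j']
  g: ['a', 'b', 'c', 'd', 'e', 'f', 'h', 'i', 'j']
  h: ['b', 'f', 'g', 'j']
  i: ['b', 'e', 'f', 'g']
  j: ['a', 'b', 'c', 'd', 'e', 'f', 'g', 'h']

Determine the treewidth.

4

A width-4 tree decomposition is:
Bags: B1 = {b, c, e, g, j}  B2 = {b, e, f, g, j}  B3 = {d, e, f, g, j}  B4 = {b, e, f, g, i}  B5 = {b, f, g, h, j}  B6 = {a, d, e, g, j}
Tree: B1–B2, B2–B3, B2–B4, B2–B5, B3–B6
The largest bag has 5 vertices, giving width 4; this decomposition certifies tw(G) ≤ 4. For the lower bound, the 5 vertices {d, e, f, g, j} are pairwise adjacent, and any tree decomposition puts a clique entirely inside one bag — forcing width ≥ 4. Hence tw(G) = 4 exactly.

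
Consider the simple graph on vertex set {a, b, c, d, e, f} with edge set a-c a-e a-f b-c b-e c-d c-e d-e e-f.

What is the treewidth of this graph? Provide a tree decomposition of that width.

Treewidth 2.
One such decomposition:
Bags: B1 = {a, c, e}  B2 = {c, d, e}  B3 = {a, e, f}  B4 = {b, c, e}
Tree: B1–B2, B1–B3, B1–B4

Every bag has size at most 3, so the width is 3 − 1 = 2 and tw(G) ≤ 2. For the lower bound, the 3 vertices {c, d, e} are pairwise adjacent, and any tree decomposition puts a clique entirely inside one bag — forcing width ≥ 2. Hence tw(G) = 2 exactly.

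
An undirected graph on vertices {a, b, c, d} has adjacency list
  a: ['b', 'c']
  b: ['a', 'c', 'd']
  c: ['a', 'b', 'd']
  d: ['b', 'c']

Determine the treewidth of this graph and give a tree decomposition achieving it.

Treewidth 2.
One optimal decomposition is:
Bags: B1 = {b, c, d}  B2 = {a, b, c}
Tree: B1–B2

Each bag holds 3 vertices, so the decomposition has width 2, which upper-bounds the treewidth. On the other hand G contains the 3-clique {b, c, d}. A clique must lie in a single bag of any decomposition, so no decomposition can have width below 2. The upper and lower bounds meet at 2, so that is the treewidth.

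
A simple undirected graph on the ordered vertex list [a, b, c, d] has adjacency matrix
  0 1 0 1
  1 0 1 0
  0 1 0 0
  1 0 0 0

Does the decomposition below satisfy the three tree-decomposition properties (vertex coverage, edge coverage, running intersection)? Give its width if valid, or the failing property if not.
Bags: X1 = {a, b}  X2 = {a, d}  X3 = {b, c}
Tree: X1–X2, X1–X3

Yes; width 1.

Every vertex of G appears in some bag (union = {a, b, c, d}); every edge is covered by a bag; and for each vertex v the set of bags containing v is connected in the bag tree. The decomposition is therefore valid. The largest bag has 2 vertices, so the width is 1.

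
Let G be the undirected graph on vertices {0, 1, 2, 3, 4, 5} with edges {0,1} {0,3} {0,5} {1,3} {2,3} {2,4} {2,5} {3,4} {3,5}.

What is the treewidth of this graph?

2

A width-2 tree decomposition is:
Bags: B1 = {0, 3, 5}  B2 = {0, 1, 3}  B3 = {2, 3, 5}  B4 = {2, 3, 4}
Tree: B1–B2, B1–B3, B3–B4
The largest bag has 3 vertices, giving width 2; this decomposition certifies tw(G) ≤ 2. On the other hand G contains the 3-clique {0, 1, 3}. A clique must lie in a single bag of any decomposition, so no decomposition can have width below 2. The upper and lower bounds meet at 2, so that is the treewidth.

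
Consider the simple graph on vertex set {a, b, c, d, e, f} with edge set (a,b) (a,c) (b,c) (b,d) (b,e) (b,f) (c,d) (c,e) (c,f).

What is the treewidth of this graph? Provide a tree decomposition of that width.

Treewidth 2.
One optimal decomposition is:
Bags: B1 = {b, c, f}  B2 = {b, c, e}  B3 = {a, b, c}  B4 = {b, c, d}
Tree: B1–B2, B2–B3, B1–B4

Every bag has size at most 3, so the width is 3 − 1 = 2 and tw(G) ≤ 2. On the other hand G contains the 3-clique {b, c, d}. A clique must lie in a single bag of any decomposition, so no decomposition can have width below 2. Combining the bounds, tw(G) = 2.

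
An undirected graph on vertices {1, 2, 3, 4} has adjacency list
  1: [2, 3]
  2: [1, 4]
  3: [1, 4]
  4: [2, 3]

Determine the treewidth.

A width-2 tree decomposition is:
Bags: B1 = {2, 3, 4}  B2 = {1, 2, 3}
Tree: B1–B2
Each bag holds 3 vertices, so the decomposition has width 2, which upper-bounds the treewidth. For the lower bound, G contains the cycle 3–4–2–1–3, so G is not a forest; only forests have treewidth ≤ 1, hence tw(G) ≥ 2. Combining the bounds, tw(G) = 2.

2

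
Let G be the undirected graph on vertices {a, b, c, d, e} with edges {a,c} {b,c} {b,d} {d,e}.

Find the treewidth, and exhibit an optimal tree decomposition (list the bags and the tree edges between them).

Treewidth 1.
One such decomposition:
Bags: B1 = {d, e}  B2 = {b, d}  B3 = {b, c}  B4 = {a, c}
Tree: B1–B2, B2–B3, B3–B4

Each bag holds 2 vertices, so the decomposition has width 1, which upper-bounds the treewidth. Any graph with an edge has treewidth ≥ 1, and G has the edge e–d. Combining the bounds, tw(G) = 1.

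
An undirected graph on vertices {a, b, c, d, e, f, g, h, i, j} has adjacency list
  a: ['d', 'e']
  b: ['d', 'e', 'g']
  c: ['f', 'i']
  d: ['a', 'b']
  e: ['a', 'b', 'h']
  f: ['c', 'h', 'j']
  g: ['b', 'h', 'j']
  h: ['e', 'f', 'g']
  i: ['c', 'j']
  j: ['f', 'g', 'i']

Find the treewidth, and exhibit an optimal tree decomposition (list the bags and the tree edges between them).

Treewidth 2.
One optimal decomposition is:
Bags: B1 = {c, f, i}  B2 = {f, i, j}  B3 = {f, h, j}  B4 = {g, h, j}  B5 = {e, g, h}  B6 = {b, e, g}  B7 = {a, b, e}  B8 = {a, b, d}
Tree: B1–B2, B2–B3, B3–B4, B4–B5, B5–B6, B6–B7, B7–B8

The largest bag has 3 vertices, giving width 2; this decomposition certifies tw(G) ≤ 2. Since c–i–j–f–c is a cycle in G, G is not acyclic. Forests are exactly the graphs of treewidth ≤ 1, so tw(G) ≥ 2. The upper and lower bounds meet at 2, so that is the treewidth.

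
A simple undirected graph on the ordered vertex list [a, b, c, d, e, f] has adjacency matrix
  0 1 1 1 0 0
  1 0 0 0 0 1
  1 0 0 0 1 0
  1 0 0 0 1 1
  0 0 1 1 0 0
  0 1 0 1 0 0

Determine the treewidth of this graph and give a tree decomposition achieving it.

Each bag holds 3 vertices, so the decomposition has width 2, which upper-bounds the treewidth. The edges f–b–a–d–f form a cycle, so G is not a tree and its treewidth is at least 2. Hence tw(G) = 2 exactly.

Treewidth 2.
Bags: B1 = {b, d, f}  B2 = {a, b, d}  B3 = {a, d, e}  B4 = {a, c, e}
Tree: B1–B2, B2–B3, B3–B4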